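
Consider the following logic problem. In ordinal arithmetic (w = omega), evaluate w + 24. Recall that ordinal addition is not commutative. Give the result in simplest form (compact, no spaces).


Compute w + 24.
Ordinal + is associative but NOT commutative; for finite n>0, n + w = w but w + n stays w+n.
w + 24 is already in normal form (a successor ordinal beyond w).
Result = w+24

w+24


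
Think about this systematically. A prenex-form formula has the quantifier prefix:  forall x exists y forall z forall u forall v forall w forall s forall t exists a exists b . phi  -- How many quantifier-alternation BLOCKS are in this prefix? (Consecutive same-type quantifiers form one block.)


Quantifier-type sequence: A E A A A A A A E E  (A=forall, E=exists)
Group into maximal same-type runs:
  Ax1 | Ex1 | Ax6 | Ex2
Number of blocks = 4

4


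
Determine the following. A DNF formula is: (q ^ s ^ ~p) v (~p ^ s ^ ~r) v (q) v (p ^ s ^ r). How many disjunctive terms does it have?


A DNF formula is a disjunction of terms (conjunctions).
Terms are separated by v.
Counting the disjuncts: 4 terms.

4


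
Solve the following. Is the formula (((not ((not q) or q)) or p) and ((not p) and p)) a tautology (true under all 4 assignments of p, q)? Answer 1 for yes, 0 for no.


Check all 4 assignments:
p=0, q=0: 0
p=0, q=1: 0
p=1, q=0: 0
p=1, q=1: 0
Satisfying count = 0/4.
Tautology iff count = 4: no.

0


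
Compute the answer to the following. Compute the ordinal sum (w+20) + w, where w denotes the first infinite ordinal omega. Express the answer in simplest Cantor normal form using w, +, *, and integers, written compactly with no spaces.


Compute (w+20) + w.
Ordinal + is associative but NOT commutative; for finite n>0, n + w = w but w + n stays w+n.
(w+20) + w = w + (20+w) = w + w = w*2 (the finite tail 20 is absorbed by the right w).
Result = w*2

w*2


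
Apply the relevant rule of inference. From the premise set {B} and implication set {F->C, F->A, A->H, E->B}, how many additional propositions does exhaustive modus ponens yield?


Initial facts: {B}
Apply modus ponens to closure:
  (no implication fires)
Final known: {B}
New propositions: {(none)}
Count = 0

0


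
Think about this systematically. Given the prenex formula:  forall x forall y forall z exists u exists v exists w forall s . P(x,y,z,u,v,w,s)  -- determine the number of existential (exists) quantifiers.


Quantifier prefix: forall x forall y forall z exists u exists v exists w forall s
Mark each quantifier type:
  U U U E E E U
Universal count = 4, Existential count = 3
Asked for existential (exists) quantifiers: 3

3


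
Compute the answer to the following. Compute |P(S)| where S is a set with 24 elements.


The power set of a set with n elements has 2^n elements.
|P(S)| = 2^24 = 16777216

16777216


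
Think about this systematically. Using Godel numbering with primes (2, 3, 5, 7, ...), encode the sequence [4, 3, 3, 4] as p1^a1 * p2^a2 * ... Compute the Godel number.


Encode each element as an exponent of the corresponding prime:
  2^4 = 16
  3^3 = 27
  5^3 = 125
  7^4 = 2401
Product = 16 * 27 * 125 * 2401 = 129654000

129654000


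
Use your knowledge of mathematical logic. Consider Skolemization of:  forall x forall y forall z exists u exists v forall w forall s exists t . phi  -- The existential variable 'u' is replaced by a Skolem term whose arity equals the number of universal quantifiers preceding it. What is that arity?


Quantifier prefix: forall x forall y forall z exists u exists v forall w forall s exists t
'u' is existentially quantified at position 4.
Universal variables preceding it: x, y, z
Skolem function arity = 3

3


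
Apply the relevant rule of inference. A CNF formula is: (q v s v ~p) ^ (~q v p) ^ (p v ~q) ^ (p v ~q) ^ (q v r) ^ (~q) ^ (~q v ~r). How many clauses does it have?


A CNF formula is a conjunction of clauses.
Clauses are separated by ^.
Counting the conjuncts: 7 clauses.

7


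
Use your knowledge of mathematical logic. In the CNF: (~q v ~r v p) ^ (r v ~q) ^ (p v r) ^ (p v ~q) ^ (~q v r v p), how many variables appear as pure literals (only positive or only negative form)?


Check each variable for pure literal status:
p: pure positive
q: pure negative
r: mixed (not pure)
Pure literal count = 2

2


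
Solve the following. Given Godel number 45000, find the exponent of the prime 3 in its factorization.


Factorize 45000 by dividing by 3 repeatedly.
Division steps: 3 divides 45000 exactly 2 time(s).
Exponent of 3 = 2

2


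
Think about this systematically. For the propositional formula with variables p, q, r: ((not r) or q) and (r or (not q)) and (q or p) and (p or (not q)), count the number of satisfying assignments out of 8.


Evaluate all 8 assignments for p, q, r:
p=0, q=0, r=0: 0
p=0, q=0, r=1: 0
p=0, q=1, r=0: 0
p=0, q=1, r=1: 0
p=1, q=0, r=0: 1
p=1, q=0, r=1: 0
p=1, q=1, r=0: 0
p=1, q=1, r=1: 1
Satisfying count = 2

2


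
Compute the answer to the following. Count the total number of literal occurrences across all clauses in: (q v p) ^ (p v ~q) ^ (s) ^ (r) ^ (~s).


Counting literals in each clause:
Clause 1: 2 literal(s)
Clause 2: 2 literal(s)
Clause 3: 1 literal(s)
Clause 4: 1 literal(s)
Clause 5: 1 literal(s)
Total = 7

7


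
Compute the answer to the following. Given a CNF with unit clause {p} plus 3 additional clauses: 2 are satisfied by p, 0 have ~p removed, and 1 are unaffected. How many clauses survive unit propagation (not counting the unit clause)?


Satisfied (removed): 2
Shortened (remain): 0
Unchanged (remain): 1
Remaining = 0 + 1 = 1

1


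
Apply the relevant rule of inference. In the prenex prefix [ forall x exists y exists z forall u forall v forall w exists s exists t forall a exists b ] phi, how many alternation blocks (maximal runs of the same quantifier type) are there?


Quantifier-type sequence: A E E A A A E E A E  (A=forall, E=exists)
Group into maximal same-type runs:
  Ax1 | Ex2 | Ax3 | Ex2 | Ax1 | Ex1
Number of blocks = 6

6


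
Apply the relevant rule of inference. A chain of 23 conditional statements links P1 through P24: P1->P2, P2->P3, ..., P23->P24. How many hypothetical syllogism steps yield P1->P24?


With 23 implications in a chain connecting 24 propositions:
P1->P2, P2->P3, ..., P23->P24
Steps needed = (number of implications) - 1 = 23 - 1 = 22

22


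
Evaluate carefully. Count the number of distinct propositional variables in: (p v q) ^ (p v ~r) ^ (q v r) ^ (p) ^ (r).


Identify each variable that appears in the formula.
Variables found: p, q, r
Count = 3

3


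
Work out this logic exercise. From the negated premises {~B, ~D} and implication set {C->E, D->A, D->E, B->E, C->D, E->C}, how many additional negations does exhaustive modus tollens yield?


Initial negated facts: {~B, ~D}
Apply modus tollens to closure:
  ~D and C->D  =>  ~C
  ~C and E->C  =>  ~E
Final negated: {~B, ~C, ~D, ~E}
New negations: {~C, ~E}
Count = 2

2


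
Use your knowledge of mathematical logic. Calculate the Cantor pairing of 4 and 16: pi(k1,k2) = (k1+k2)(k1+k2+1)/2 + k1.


k1 + k2 = 20
(k1+k2)(k1+k2+1)/2 = 20 * 21 / 2 = 210
pi = 210 + 4 = 214

214


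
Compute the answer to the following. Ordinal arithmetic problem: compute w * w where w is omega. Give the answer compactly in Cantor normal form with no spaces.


Compute w * w.
Ordinal * is associative and left-distributive over +, but NOT commutative; for finite n>1, n*w = w but w*n stays w*n.
w * w = w^2 by definition.
Result = w^2

w^2


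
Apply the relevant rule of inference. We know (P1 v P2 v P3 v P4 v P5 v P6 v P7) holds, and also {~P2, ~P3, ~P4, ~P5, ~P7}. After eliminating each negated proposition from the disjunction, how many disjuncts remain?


Original disjuncts (7): P1, P2, P3, P4, P5, P6, P7
Negated (eliminate): ~P2, ~P3, ~P4, ~P5, ~P7
Remaining disjuncts: P1, P6
Count = 7 - 5 = 2

2


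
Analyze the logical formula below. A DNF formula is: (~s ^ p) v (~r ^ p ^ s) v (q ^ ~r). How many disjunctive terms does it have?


A DNF formula is a disjunction of terms (conjunctions).
Terms are separated by v.
Counting the disjuncts: 3 terms.

3


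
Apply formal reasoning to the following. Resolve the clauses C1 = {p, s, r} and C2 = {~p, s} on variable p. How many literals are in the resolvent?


Remove p from C1 and ~p from C2.
C1 remainder: {s, r}
C2 remainder: {s}
Union (resolvent): {r, s}
Resolvent has 2 literal(s).

2


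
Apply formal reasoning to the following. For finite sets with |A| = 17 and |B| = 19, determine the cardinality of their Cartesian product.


The Cartesian product A x B contains all ordered pairs (a, b).
|A x B| = |A| * |B| = 17 * 19 = 323

323


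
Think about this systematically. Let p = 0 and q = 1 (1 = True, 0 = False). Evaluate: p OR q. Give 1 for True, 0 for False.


p = 0, q = 1
Operation: p OR q
Evaluate: 0 OR 1 = 1

1


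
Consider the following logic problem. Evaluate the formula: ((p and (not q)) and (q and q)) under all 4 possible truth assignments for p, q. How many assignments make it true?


Check all 4 assignments:
p=0, q=0: 0
p=0, q=1: 0
p=1, q=0: 0
p=1, q=1: 0
Count of True = 0

0


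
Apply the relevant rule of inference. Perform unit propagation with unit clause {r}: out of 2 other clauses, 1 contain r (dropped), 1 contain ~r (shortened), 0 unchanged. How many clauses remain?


Satisfied (removed): 1
Shortened (remain): 1
Unchanged (remain): 0
Remaining = 1 + 0 = 1

1


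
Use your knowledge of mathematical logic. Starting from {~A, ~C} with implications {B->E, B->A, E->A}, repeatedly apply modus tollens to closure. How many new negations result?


Initial negated facts: {~A, ~C}
Apply modus tollens to closure:
  ~A and B->A  =>  ~B
  ~A and E->A  =>  ~E
Final negated: {~A, ~B, ~C, ~E}
New negations: {~B, ~E}
Count = 2

2


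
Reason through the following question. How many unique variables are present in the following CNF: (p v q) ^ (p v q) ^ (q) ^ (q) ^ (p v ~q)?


Identify each variable that appears in the formula.
Variables found: p, q
Count = 2

2


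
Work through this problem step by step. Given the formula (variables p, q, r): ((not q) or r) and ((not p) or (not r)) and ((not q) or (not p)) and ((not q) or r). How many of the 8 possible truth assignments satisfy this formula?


Evaluate all 8 assignments for p, q, r:
p=0, q=0, r=0: 1
p=0, q=0, r=1: 1
p=0, q=1, r=0: 0
p=0, q=1, r=1: 1
p=1, q=0, r=0: 1
p=1, q=0, r=1: 0
p=1, q=1, r=0: 0
p=1, q=1, r=1: 0
Satisfying count = 4

4


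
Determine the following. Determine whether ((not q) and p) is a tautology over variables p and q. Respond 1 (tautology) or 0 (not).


Check all 4 assignments:
p=0, q=0: 0
p=0, q=1: 0
p=1, q=0: 1
p=1, q=1: 0
Satisfying count = 1/4.
Tautology iff count = 4: no.

0


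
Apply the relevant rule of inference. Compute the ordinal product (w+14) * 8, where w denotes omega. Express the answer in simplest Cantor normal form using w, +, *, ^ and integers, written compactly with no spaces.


Compute (w+14) * 8.
Ordinal * is associative and left-distributive over +, but NOT commutative; for finite n>1, n*w = w but w*n stays w*n.
(w+14) * 8 = (w+14) repeated 8 times. Each intermediate +14 is absorbed by the following w; only the last survives: w*8+14.
Result = w*8+14

w*8+14


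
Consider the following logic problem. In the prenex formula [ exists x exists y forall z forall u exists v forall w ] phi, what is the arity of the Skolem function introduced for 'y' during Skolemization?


Quantifier prefix: exists x exists y forall z forall u exists v forall w
'y' is existentially quantified at position 2.
No universal quantifiers precede it.
Skolem function arity = 0 (a Skolem constant)

0


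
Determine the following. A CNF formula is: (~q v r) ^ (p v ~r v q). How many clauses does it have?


A CNF formula is a conjunction of clauses.
Clauses are separated by ^.
Counting the conjuncts: 2 clauses.

2


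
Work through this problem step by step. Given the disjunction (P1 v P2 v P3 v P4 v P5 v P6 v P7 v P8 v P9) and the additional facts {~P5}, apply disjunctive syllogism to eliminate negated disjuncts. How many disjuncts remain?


Original disjuncts (9): P1, P2, P3, P4, P5, P6, P7, P8, P9
Negated (eliminate): ~P5
Remaining disjuncts: P1, P2, P3, P4, P6, P7, P8, P9
Count = 9 - 1 = 8

8


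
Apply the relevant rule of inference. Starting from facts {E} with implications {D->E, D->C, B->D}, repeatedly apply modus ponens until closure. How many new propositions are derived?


Initial facts: {E}
Apply modus ponens to closure:
  (no implication fires)
Final known: {E}
New propositions: {(none)}
Count = 0

0


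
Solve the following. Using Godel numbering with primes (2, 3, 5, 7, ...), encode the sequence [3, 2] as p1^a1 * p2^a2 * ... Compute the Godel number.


Encode each element as an exponent of the corresponding prime:
  2^3 = 8
  3^2 = 9
Product = 8 * 9 = 72

72


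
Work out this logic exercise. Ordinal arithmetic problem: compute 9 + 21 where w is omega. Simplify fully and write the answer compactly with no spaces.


Compute 9 + 21.
Ordinal + is associative but NOT commutative; for finite n>0, n + w = w but w + n stays w+n.
Both operands finite; ordinal + agrees with natural +: 9 + 21 = 30.
Result = 30

30


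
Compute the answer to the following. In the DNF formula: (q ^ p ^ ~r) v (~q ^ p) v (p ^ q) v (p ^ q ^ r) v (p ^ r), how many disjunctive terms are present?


A DNF formula is a disjunction of terms (conjunctions).
Terms are separated by v.
Counting the disjuncts: 5 terms.

5


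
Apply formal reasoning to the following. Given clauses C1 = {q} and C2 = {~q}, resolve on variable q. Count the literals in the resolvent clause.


Remove q from C1 and ~q from C2.
C1 remainder: {}
C2 remainder: {}
Union (resolvent): {} (empty clause)
Resolvent has 0 literal(s).

0


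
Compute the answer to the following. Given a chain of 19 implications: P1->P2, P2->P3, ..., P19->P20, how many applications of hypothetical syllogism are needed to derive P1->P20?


With 19 implications in a chain connecting 20 propositions:
P1->P2, P2->P3, ..., P19->P20
Steps needed = (number of implications) - 1 = 19 - 1 = 18

18


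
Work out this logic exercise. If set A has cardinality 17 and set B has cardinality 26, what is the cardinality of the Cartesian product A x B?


The Cartesian product A x B contains all ordered pairs (a, b).
|A x B| = |A| * |B| = 17 * 26 = 442

442


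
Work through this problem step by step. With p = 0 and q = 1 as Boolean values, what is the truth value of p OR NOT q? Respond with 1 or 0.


p = 0, q = 1
Operation: p OR NOT q
Evaluate: 0 OR NOT 1 = 0

0


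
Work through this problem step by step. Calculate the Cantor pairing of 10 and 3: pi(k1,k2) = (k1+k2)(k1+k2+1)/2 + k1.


k1 + k2 = 13
(k1+k2)(k1+k2+1)/2 = 13 * 14 / 2 = 91
pi = 91 + 10 = 101

101


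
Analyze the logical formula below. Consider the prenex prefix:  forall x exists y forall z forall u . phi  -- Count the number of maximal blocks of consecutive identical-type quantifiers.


Quantifier-type sequence: A E A A  (A=forall, E=exists)
Group into maximal same-type runs:
  Ax1 | Ex1 | Ax2
Number of blocks = 3

3


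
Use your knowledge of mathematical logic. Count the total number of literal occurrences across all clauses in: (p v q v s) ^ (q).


Counting literals in each clause:
Clause 1: 3 literal(s)
Clause 2: 1 literal(s)
Total = 4

4


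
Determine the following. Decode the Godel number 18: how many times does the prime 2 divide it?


Factorize 18 by dividing by 2 repeatedly.
Division steps: 2 divides 18 exactly 1 time(s).
Exponent of 2 = 1

1


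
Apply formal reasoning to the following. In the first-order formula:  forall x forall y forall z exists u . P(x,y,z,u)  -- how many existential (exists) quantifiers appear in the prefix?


Quantifier prefix: forall x forall y forall z exists u
Mark each quantifier type:
  U U U E
Universal count = 3, Existential count = 1
Asked for existential (exists) quantifiers: 1

1


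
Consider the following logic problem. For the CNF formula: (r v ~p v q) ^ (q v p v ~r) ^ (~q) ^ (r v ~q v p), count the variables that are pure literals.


Check each variable for pure literal status:
p: mixed (not pure)
q: mixed (not pure)
r: mixed (not pure)
Pure literal count = 0

0


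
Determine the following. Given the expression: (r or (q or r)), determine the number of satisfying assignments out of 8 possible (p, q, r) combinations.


Check all 8 assignments:
p=0, q=0, r=0: 0
p=0, q=0, r=1: 1
p=0, q=1, r=0: 1
p=0, q=1, r=1: 1
p=1, q=0, r=0: 0
p=1, q=0, r=1: 1
p=1, q=1, r=0: 1
p=1, q=1, r=1: 1
Count of True = 6

6


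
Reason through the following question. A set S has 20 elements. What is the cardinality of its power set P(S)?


The power set of a set with n elements has 2^n elements.
|P(S)| = 2^20 = 1048576

1048576


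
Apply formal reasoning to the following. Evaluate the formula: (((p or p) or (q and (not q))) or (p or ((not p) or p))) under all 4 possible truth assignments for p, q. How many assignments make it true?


Check all 4 assignments:
p=0, q=0: 1
p=0, q=1: 1
p=1, q=0: 1
p=1, q=1: 1
Count of True = 4

4


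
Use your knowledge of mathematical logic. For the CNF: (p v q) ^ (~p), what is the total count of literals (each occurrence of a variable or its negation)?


Counting literals in each clause:
Clause 1: 2 literal(s)
Clause 2: 1 literal(s)
Total = 3

3


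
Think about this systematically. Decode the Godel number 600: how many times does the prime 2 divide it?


Factorize 600 by dividing by 2 repeatedly.
Division steps: 2 divides 600 exactly 3 time(s).
Exponent of 2 = 3

3


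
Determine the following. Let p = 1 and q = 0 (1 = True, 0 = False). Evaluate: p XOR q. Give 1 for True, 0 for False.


p = 1, q = 0
Operation: p XOR q
Evaluate: 1 XOR 0 = 1

1


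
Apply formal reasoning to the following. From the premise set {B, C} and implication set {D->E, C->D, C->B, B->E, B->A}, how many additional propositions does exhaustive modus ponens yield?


Initial facts: {B, C}
Apply modus ponens to closure:
  C and C->D  =>  D
  B and B->E  =>  E
  B and B->A  =>  A
Final known: {A, B, C, D, E}
New propositions: {A, D, E}
Count = 3

3


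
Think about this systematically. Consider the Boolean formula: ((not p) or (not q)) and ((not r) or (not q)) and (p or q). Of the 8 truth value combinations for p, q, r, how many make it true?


Evaluate all 8 assignments for p, q, r:
p=0, q=0, r=0: 0
p=0, q=0, r=1: 0
p=0, q=1, r=0: 1
p=0, q=1, r=1: 0
p=1, q=0, r=0: 1
p=1, q=0, r=1: 1
p=1, q=1, r=0: 0
p=1, q=1, r=1: 0
Satisfying count = 3

3


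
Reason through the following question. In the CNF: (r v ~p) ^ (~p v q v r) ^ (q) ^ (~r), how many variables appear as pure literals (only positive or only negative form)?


Check each variable for pure literal status:
p: pure negative
q: pure positive
r: mixed (not pure)
Pure literal count = 2

2


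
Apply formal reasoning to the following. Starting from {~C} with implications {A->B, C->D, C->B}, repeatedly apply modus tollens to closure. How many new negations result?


Initial negated facts: {~C}
Apply modus tollens to closure:
  (no implication fires)
Final negated: {~C}
New negations: {(none)}
Count = 0

0


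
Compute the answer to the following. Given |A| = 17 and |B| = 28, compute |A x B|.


The Cartesian product A x B contains all ordered pairs (a, b).
|A x B| = |A| * |B| = 17 * 28 = 476

476


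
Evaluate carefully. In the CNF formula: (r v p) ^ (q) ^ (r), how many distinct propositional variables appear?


Identify each variable that appears in the formula.
Variables found: p, q, r
Count = 3

3


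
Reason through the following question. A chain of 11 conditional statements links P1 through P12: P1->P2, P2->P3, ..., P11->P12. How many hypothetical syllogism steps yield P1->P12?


With 11 implications in a chain connecting 12 propositions:
P1->P2, P2->P3, ..., P11->P12
Steps needed = (number of implications) - 1 = 11 - 1 = 10

10


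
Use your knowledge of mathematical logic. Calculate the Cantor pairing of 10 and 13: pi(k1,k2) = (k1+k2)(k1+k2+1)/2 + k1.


k1 + k2 = 23
(k1+k2)(k1+k2+1)/2 = 23 * 24 / 2 = 276
pi = 276 + 10 = 286

286


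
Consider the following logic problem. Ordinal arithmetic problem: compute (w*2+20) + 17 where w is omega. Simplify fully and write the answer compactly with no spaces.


Compute (w*2+20) + 17.
Ordinal + is associative but NOT commutative; for finite n>0, n + w = w but w + n stays w+n.
By associativity: (w*2+20) + 17 = w*2 + (20+17) = w*2+37.
Result = w*2+37

w*2+37


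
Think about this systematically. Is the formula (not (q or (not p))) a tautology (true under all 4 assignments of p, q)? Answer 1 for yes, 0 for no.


Check all 4 assignments:
p=0, q=0: 0
p=0, q=1: 0
p=1, q=0: 1
p=1, q=1: 0
Satisfying count = 1/4.
Tautology iff count = 4: no.

0


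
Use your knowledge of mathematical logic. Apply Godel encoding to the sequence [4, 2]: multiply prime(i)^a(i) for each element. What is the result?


Encode each element as an exponent of the corresponding prime:
  2^4 = 16
  3^2 = 9
Product = 16 * 9 = 144

144


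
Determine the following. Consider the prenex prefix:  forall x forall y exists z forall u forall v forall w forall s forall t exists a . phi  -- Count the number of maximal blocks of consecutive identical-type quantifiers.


Quantifier-type sequence: A A E A A A A A E  (A=forall, E=exists)
Group into maximal same-type runs:
  Ax2 | Ex1 | Ax5 | Ex1
Number of blocks = 4

4


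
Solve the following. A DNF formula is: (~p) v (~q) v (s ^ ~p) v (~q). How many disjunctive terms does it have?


A DNF formula is a disjunction of terms (conjunctions).
Terms are separated by v.
Counting the disjuncts: 4 terms.

4


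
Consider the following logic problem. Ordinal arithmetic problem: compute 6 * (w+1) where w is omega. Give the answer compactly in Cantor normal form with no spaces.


Compute 6 * (w+1).
Ordinal * is associative and left-distributive over +, but NOT commutative; for finite n>1, n*w = w but w*n stays w*n.
By left-distributivity: 6 * (w+1) = 6*w + 6*1 = w + 6 = w+6.
Result = w+6

w+6


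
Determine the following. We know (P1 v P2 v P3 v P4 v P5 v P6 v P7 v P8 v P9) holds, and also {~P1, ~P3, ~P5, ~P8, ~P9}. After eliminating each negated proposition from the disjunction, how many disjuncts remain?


Original disjuncts (9): P1, P2, P3, P4, P5, P6, P7, P8, P9
Negated (eliminate): ~P1, ~P3, ~P5, ~P8, ~P9
Remaining disjuncts: P2, P4, P6, P7
Count = 9 - 5 = 4

4


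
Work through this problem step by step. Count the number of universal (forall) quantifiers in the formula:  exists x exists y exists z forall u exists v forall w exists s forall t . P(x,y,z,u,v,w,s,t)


Quantifier prefix: exists x exists y exists z forall u exists v forall w exists s forall t
Mark each quantifier type:
  E E E U E U E U
Universal count = 3, Existential count = 5
Asked for universal (forall) quantifiers: 3

3


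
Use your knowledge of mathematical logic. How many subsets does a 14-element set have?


The power set of a set with n elements has 2^n elements.
|P(S)| = 2^14 = 16384

16384


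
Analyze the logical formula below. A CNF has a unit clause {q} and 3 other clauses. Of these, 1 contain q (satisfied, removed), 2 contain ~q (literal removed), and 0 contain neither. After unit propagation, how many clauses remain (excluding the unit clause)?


Satisfied (removed): 1
Shortened (remain): 2
Unchanged (remain): 0
Remaining = 2 + 0 = 2

2


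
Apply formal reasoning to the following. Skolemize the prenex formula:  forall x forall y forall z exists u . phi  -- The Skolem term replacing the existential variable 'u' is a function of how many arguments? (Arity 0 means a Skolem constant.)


Quantifier prefix: forall x forall y forall z exists u
'u' is existentially quantified at position 4.
Universal variables preceding it: x, y, z
Skolem function arity = 3

3


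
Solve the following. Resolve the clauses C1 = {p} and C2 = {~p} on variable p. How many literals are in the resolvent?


Remove p from C1 and ~p from C2.
C1 remainder: {}
C2 remainder: {}
Union (resolvent): {} (empty clause)
Resolvent has 0 literal(s).

0


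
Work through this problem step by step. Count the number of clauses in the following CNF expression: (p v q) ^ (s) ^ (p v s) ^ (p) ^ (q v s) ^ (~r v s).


A CNF formula is a conjunction of clauses.
Clauses are separated by ^.
Counting the conjuncts: 6 clauses.

6


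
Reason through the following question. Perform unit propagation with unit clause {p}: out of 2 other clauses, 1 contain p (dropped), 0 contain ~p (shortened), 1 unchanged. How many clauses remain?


Satisfied (removed): 1
Shortened (remain): 0
Unchanged (remain): 1
Remaining = 0 + 1 = 1

1


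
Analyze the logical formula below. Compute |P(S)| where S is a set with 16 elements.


The power set of a set with n elements has 2^n elements.
|P(S)| = 2^16 = 65536

65536


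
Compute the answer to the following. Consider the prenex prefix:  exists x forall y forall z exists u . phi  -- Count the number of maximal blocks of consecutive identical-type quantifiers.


Quantifier-type sequence: E A A E  (A=forall, E=exists)
Group into maximal same-type runs:
  Ex1 | Ax2 | Ex1
Number of blocks = 3

3


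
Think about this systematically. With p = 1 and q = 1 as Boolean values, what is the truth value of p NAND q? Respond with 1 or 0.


p = 1, q = 1
Operation: p NAND q
Evaluate: 1 NAND 1 = 0

0


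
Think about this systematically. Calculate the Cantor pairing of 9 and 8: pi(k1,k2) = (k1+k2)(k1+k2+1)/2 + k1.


k1 + k2 = 17
(k1+k2)(k1+k2+1)/2 = 17 * 18 / 2 = 153
pi = 153 + 9 = 162

162


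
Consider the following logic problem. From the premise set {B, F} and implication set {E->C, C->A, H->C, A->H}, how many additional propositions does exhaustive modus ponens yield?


Initial facts: {B, F}
Apply modus ponens to closure:
  (no implication fires)
Final known: {B, F}
New propositions: {(none)}
Count = 0

0


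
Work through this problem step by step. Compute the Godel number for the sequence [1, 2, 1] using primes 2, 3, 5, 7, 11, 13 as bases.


Encode each element as an exponent of the corresponding prime:
  2^1 = 2
  3^2 = 9
  5^1 = 5
Product = 2 * 9 * 5 = 90

90


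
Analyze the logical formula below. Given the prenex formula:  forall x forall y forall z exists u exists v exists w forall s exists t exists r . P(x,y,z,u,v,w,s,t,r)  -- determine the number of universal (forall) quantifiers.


Quantifier prefix: forall x forall y forall z exists u exists v exists w forall s exists t exists r
Mark each quantifier type:
  U U U E E E U E E
Universal count = 4, Existential count = 5
Asked for universal (forall) quantifiers: 4

4


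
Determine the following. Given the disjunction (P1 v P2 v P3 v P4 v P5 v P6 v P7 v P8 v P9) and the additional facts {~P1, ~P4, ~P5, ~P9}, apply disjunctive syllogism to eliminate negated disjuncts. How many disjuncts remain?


Original disjuncts (9): P1, P2, P3, P4, P5, P6, P7, P8, P9
Negated (eliminate): ~P1, ~P4, ~P5, ~P9
Remaining disjuncts: P2, P3, P6, P7, P8
Count = 9 - 4 = 5

5


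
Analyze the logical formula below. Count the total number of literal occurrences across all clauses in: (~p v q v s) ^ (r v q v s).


Counting literals in each clause:
Clause 1: 3 literal(s)
Clause 2: 3 literal(s)
Total = 6

6


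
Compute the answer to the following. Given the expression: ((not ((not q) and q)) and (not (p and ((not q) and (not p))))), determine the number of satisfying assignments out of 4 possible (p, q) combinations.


Check all 4 assignments:
p=0, q=0: 1
p=0, q=1: 1
p=1, q=0: 1
p=1, q=1: 1
Count of True = 4

4


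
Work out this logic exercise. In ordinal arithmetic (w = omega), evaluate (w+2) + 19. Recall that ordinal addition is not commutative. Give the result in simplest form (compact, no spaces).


Compute (w+2) + 19.
Ordinal + is associative but NOT commutative; for finite n>0, n + w = w but w + n stays w+n.
By associativity: (w+2) + 19 = w + (2+19) = w+21.
Result = w+21

w+21


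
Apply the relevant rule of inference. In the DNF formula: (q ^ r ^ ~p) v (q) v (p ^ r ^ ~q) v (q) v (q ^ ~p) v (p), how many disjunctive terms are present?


A DNF formula is a disjunction of terms (conjunctions).
Terms are separated by v.
Counting the disjuncts: 6 terms.

6


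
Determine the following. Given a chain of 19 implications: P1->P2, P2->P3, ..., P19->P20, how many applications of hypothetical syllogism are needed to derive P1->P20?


With 19 implications in a chain connecting 20 propositions:
P1->P2, P2->P3, ..., P19->P20
Steps needed = (number of implications) - 1 = 19 - 1 = 18

18


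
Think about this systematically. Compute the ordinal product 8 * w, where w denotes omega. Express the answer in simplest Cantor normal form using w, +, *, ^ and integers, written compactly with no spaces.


Compute 8 * w.
Ordinal * is associative and left-distributive over +, but NOT commutative; for finite n>1, n*w = w but w*n stays w*n.
For finite n>0, n * w = sup{n*k : k<w} = w. So 8 * w = w.
Result = w

w


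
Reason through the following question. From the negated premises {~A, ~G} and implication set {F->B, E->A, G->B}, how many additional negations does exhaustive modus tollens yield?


Initial negated facts: {~A, ~G}
Apply modus tollens to closure:
  ~A and E->A  =>  ~E
Final negated: {~A, ~E, ~G}
New negations: {~E}
Count = 1

1


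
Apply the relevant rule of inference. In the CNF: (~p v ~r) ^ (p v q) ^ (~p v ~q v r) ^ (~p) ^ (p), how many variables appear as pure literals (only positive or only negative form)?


Check each variable for pure literal status:
p: mixed (not pure)
q: mixed (not pure)
r: mixed (not pure)
Pure literal count = 0

0


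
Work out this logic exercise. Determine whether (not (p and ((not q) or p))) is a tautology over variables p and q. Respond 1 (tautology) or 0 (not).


Check all 4 assignments:
p=0, q=0: 1
p=0, q=1: 1
p=1, q=0: 0
p=1, q=1: 0
Satisfying count = 2/4.
Tautology iff count = 4: no.

0


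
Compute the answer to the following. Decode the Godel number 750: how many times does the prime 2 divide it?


Factorize 750 by dividing by 2 repeatedly.
Division steps: 2 divides 750 exactly 1 time(s).
Exponent of 2 = 1

1


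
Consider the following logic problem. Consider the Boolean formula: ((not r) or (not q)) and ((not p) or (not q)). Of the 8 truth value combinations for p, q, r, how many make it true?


Evaluate all 8 assignments for p, q, r:
p=0, q=0, r=0: 1
p=0, q=0, r=1: 1
p=0, q=1, r=0: 1
p=0, q=1, r=1: 0
p=1, q=0, r=0: 1
p=1, q=0, r=1: 1
p=1, q=1, r=0: 0
p=1, q=1, r=1: 0
Satisfying count = 5

5


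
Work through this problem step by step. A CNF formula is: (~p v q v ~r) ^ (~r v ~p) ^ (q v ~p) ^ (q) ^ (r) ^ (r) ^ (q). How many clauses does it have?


A CNF formula is a conjunction of clauses.
Clauses are separated by ^.
Counting the conjuncts: 7 clauses.

7


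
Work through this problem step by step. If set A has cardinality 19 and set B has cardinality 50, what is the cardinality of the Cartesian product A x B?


The Cartesian product A x B contains all ordered pairs (a, b).
|A x B| = |A| * |B| = 19 * 50 = 950

950


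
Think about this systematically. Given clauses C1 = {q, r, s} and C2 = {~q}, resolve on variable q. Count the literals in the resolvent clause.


Remove q from C1 and ~q from C2.
C1 remainder: {r, s}
C2 remainder: {}
Union (resolvent): {r, s}
Resolvent has 2 literal(s).

2


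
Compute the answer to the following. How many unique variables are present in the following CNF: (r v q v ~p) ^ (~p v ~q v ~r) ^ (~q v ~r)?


Identify each variable that appears in the formula.
Variables found: p, q, r
Count = 3

3


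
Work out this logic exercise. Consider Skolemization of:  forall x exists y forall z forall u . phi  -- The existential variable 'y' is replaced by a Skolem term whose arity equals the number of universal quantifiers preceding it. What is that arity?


Quantifier prefix: forall x exists y forall z forall u
'y' is existentially quantified at position 2.
Universal variables preceding it: x
Skolem function arity = 1

1


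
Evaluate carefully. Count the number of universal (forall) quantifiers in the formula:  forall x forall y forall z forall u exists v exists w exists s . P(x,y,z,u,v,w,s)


Quantifier prefix: forall x forall y forall z forall u exists v exists w exists s
Mark each quantifier type:
  U U U U E E E
Universal count = 4, Existential count = 3
Asked for universal (forall) quantifiers: 4

4


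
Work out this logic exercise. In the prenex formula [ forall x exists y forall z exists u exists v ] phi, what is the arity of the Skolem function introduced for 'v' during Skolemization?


Quantifier prefix: forall x exists y forall z exists u exists v
'v' is existentially quantified at position 5.
Universal variables preceding it: x, z
Skolem function arity = 2

2


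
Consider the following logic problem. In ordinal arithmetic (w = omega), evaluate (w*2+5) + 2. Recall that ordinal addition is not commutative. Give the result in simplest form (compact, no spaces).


Compute (w*2+5) + 2.
Ordinal + is associative but NOT commutative; for finite n>0, n + w = w but w + n stays w+n.
By associativity: (w*2+5) + 2 = w*2 + (5+2) = w*2+7.
Result = w*2+7

w*2+7


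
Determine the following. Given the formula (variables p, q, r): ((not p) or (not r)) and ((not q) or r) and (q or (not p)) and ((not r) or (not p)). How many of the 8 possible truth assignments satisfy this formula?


Evaluate all 8 assignments for p, q, r:
p=0, q=0, r=0: 1
p=0, q=0, r=1: 1
p=0, q=1, r=0: 0
p=0, q=1, r=1: 1
p=1, q=0, r=0: 0
p=1, q=0, r=1: 0
p=1, q=1, r=0: 0
p=1, q=1, r=1: 0
Satisfying count = 3

3


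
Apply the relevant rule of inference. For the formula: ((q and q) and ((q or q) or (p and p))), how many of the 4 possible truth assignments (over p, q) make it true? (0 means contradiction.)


Check all 4 assignments:
p=0, q=0: 0
p=0, q=1: 1
p=1, q=0: 0
p=1, q=1: 1
Count of True = 2

2


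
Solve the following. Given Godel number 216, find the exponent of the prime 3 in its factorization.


Factorize 216 by dividing by 3 repeatedly.
Division steps: 3 divides 216 exactly 3 time(s).
Exponent of 3 = 3

3


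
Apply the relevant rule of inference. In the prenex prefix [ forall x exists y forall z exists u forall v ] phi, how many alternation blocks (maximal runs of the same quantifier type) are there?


Quantifier-type sequence: A E A E A  (A=forall, E=exists)
Group into maximal same-type runs:
  Ax1 | Ex1 | Ax1 | Ex1 | Ax1
Number of blocks = 5

5


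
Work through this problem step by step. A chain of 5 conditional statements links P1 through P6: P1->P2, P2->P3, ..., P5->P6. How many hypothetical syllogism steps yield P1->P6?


With 5 implications in a chain connecting 6 propositions:
P1->P2, P2->P3, ..., P5->P6
Steps needed = (number of implications) - 1 = 5 - 1 = 4

4


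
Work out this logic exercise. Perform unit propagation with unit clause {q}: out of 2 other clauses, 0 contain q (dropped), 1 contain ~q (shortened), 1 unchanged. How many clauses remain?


Satisfied (removed): 0
Shortened (remain): 1
Unchanged (remain): 1
Remaining = 1 + 1 = 2

2


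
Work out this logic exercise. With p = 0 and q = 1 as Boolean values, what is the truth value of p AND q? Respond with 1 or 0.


p = 0, q = 1
Operation: p AND q
Evaluate: 0 AND 1 = 0

0


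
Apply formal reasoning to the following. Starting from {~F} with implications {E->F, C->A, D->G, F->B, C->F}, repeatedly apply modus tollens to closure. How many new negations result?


Initial negated facts: {~F}
Apply modus tollens to closure:
  ~F and E->F  =>  ~E
  ~F and C->F  =>  ~C
Final negated: {~C, ~E, ~F}
New negations: {~C, ~E}
Count = 2

2


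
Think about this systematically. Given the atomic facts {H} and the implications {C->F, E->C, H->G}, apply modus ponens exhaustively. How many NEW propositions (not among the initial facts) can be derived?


Initial facts: {H}
Apply modus ponens to closure:
  H and H->G  =>  G
Final known: {G, H}
New propositions: {G}
Count = 1

1


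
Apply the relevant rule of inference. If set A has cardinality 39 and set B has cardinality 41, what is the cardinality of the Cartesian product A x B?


The Cartesian product A x B contains all ordered pairs (a, b).
|A x B| = |A| * |B| = 39 * 41 = 1599

1599


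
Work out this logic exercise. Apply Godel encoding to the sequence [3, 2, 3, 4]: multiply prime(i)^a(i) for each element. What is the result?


Encode each element as an exponent of the corresponding prime:
  2^3 = 8
  3^2 = 9
  5^3 = 125
  7^4 = 2401
Product = 8 * 9 * 125 * 2401 = 21609000

21609000


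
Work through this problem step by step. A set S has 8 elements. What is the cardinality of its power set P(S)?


The power set of a set with n elements has 2^n elements.
|P(S)| = 2^8 = 256

256


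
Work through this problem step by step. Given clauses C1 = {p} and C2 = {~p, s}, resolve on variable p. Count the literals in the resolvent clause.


Remove p from C1 and ~p from C2.
C1 remainder: {}
C2 remainder: {s}
Union (resolvent): {s}
Resolvent has 1 literal(s).

1


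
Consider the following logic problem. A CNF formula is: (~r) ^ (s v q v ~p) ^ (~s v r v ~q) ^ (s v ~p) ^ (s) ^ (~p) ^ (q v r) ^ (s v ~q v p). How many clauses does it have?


A CNF formula is a conjunction of clauses.
Clauses are separated by ^.
Counting the conjuncts: 8 clauses.

8


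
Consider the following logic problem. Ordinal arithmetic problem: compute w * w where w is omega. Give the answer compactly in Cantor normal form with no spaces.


Compute w * w.
Ordinal * is associative and left-distributive over +, but NOT commutative; for finite n>1, n*w = w but w*n stays w*n.
w * w = w^2 by definition.
Result = w^2

w^2


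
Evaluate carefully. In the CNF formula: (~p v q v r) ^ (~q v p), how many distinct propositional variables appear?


Identify each variable that appears in the formula.
Variables found: p, q, r
Count = 3

3


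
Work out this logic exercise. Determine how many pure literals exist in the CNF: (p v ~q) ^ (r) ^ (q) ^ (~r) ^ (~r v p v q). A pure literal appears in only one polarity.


Check each variable for pure literal status:
p: pure positive
q: mixed (not pure)
r: mixed (not pure)
Pure literal count = 1

1


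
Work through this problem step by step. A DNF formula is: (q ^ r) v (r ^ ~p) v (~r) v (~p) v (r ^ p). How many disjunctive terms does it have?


A DNF formula is a disjunction of terms (conjunctions).
Terms are separated by v.
Counting the disjuncts: 5 terms.

5


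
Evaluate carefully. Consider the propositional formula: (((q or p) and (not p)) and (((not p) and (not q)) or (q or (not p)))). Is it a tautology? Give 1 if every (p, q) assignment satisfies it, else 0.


Check all 4 assignments:
p=0, q=0: 0
p=0, q=1: 1
p=1, q=0: 0
p=1, q=1: 0
Satisfying count = 1/4.
Tautology iff count = 4: no.

0


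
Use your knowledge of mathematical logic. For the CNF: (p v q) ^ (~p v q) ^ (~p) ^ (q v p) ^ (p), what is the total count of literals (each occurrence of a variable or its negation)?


Counting literals in each clause:
Clause 1: 2 literal(s)
Clause 2: 2 literal(s)
Clause 3: 1 literal(s)
Clause 4: 2 literal(s)
Clause 5: 1 literal(s)
Total = 8

8


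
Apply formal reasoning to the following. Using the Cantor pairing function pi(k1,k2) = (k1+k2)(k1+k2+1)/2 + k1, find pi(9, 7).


k1 + k2 = 16
(k1+k2)(k1+k2+1)/2 = 16 * 17 / 2 = 136
pi = 136 + 9 = 145

145


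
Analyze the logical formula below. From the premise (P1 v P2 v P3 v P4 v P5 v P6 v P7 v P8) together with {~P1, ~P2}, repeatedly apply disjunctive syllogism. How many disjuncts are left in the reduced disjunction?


Original disjuncts (8): P1, P2, P3, P4, P5, P6, P7, P8
Negated (eliminate): ~P1, ~P2
Remaining disjuncts: P3, P4, P5, P6, P7, P8
Count = 8 - 2 = 6

6
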